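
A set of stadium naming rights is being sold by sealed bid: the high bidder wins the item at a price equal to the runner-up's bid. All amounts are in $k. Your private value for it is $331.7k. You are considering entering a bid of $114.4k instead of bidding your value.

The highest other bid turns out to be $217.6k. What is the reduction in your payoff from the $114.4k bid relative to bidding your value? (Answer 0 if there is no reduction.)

$114.1k

Bidding your value $331.7k: you win (since $331.7k > $217.6k) and pay $217.6k. Payoff $114.1k.
Bidding $114.4k: you lose. Payoff $0k.
The competing bid $217.6k lies between your shaded bid and your value, so underbidding forfeits an item you could have won at a profitable price.
Loss from deviating = $114.1k − ($0k) = $114.1k.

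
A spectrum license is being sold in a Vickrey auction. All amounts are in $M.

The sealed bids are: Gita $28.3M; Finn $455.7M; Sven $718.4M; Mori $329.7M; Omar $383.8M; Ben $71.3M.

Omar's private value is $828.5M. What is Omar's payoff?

$0M

Highest bid: Sven at $718.4M, so Sven wins.
Second-highest bid: Finn at $455.7M — that is the price the winner pays.
Omar did not win, so Omar pays nothing and receives nothing: payoff $0M.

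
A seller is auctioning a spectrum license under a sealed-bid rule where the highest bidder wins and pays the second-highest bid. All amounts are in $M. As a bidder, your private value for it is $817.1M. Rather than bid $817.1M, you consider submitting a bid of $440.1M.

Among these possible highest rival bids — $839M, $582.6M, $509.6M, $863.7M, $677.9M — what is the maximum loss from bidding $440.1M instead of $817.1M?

$307.5M

$839M: same outcome either way → loss $0M.
$582.6M: truthful gives $234.5M, deviation gives $0M → loss $234.5M.
$509.6M: truthful gives $307.5M, deviation gives $0M → loss $307.5M.
$863.7M: same outcome either way → loss $0M.
$677.9M: truthful gives $139.2M, deviation gives $0M → loss $139.2M.
Maximum loss: $307.5M.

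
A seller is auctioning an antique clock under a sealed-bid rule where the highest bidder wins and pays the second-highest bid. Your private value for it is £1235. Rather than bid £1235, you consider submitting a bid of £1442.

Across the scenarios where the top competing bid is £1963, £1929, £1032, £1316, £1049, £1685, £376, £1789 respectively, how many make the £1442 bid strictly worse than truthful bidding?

The deviation hurts exactly when the highest competing bid lies strictly between £1235 and £1442 — overbidding then wins at a price above your value.
£1963: above both → same outcome either way.
£1929: above both → same outcome either way.
£1032: below both → same outcome either way.
£1316: inside the interval → strictly worse (loss £81).
£1049: below both → same outcome either way.
£1685: above both → same outcome either way.
£376: below both → same outcome either way.
£1789: above both → same outcome either way.
Count: 1.

1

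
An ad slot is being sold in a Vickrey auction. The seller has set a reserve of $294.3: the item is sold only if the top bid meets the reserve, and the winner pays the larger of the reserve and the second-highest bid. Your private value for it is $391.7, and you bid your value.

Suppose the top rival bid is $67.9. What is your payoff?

$97.4

Your bid $391.7 is the highest and exceeds the reserve.
Price = max(second-highest bid, reserve) = max($67.9, $294.3) = $294.3.
Payoff = $391.7 − $294.3 = $97.4.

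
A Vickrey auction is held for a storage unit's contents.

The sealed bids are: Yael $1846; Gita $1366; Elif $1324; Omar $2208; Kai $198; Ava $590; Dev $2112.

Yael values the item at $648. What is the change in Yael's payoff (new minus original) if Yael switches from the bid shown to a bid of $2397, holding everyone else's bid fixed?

The highest bid among the other bidders is $2208; Yael's bid doesn't change that.
Original bid $1846: Yael is not highest (top rival bid is $2208); payoff $0.
Alternative bid $2397: Yael is highest, pays the top rival bid $2208; payoff $648 − $2208 = −$1560.
Change in payoff = −$1560 − ($0) = −$1560.

−$1560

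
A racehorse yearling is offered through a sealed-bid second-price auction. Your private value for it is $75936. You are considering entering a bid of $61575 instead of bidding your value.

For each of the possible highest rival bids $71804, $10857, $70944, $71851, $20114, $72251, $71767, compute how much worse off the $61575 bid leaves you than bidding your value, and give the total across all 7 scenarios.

The deviation costs you only when the competing bid falls strictly between $61575 and $75936; elsewhere both bids give the same outcome.
$71804: truthful payoff $4132, deviation payoff $0 → loss $4132.
$10857: outcomes coincide → loss $0.
$70944: truthful payoff $4992, deviation payoff $0 → loss $4992.
$71851: truthful payoff $4085, deviation payoff $0 → loss $4085.
$20114: outcomes coincide → loss $0.
$72251: truthful payoff $3685, deviation payoff $0 → loss $3685.
$71767: truthful payoff $4169, deviation payoff $0 → loss $4169.
Total loss = $4132 + $4992 + $4085 + $3685 + $4169 = $21063.

$21063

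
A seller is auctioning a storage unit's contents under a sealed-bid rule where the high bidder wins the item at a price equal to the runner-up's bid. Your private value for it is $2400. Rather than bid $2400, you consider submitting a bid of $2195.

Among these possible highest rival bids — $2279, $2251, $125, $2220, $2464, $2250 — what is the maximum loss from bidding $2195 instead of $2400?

$2279: truthful gives $121, deviation gives $0 → loss $121.
$2251: truthful gives $149, deviation gives $0 → loss $149.
$125: same outcome either way → loss $0.
$2220: truthful gives $180, deviation gives $0 → loss $180.
$2464: same outcome either way → loss $0.
$2250: truthful gives $150, deviation gives $0 → loss $150.
Maximum loss: $180.

$180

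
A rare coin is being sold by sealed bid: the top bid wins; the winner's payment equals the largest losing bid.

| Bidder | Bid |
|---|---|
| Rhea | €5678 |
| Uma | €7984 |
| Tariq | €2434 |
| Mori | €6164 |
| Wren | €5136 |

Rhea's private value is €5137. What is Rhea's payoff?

Highest bid: Uma at €7984, so Uma wins.
Second-highest bid: Mori at €6164 — that is the price the winner pays.
Rhea did not win, so Rhea pays nothing and receives nothing: payoff €0.

€0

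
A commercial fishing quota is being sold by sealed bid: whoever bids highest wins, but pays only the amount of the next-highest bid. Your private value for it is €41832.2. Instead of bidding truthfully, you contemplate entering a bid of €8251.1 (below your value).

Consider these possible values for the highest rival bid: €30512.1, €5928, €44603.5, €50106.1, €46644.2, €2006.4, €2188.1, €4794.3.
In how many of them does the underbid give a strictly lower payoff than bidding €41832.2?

1

The deviation hurts exactly when the highest competing bid lies strictly between €8251.1 and €41832.2 — underbidding then forfeits a profitable win.
€30512.1: inside the interval → strictly worse (loss €11320.1).
€5928: below both → same outcome either way.
€44603.5: above both → same outcome either way.
€50106.1: above both → same outcome either way.
€46644.2: above both → same outcome either way.
€2006.4: below both → same outcome either way.
€2188.1: below both → same outcome either way.
€4794.3: below both → same outcome either way.
Count: 1.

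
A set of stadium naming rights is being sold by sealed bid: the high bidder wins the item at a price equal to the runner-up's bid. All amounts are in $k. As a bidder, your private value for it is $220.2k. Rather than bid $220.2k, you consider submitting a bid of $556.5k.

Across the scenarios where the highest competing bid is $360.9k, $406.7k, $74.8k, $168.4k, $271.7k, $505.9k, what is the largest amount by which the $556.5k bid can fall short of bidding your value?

$360.9k: truthful gives $0k, deviation gives −$140.7k → loss $140.7k.
$406.7k: truthful gives $0k, deviation gives −$186.5k → loss $186.5k.
$74.8k: same outcome either way → loss $0k.
$168.4k: same outcome either way → loss $0k.
$271.7k: truthful gives $0k, deviation gives −$51.5k → loss $51.5k.
$505.9k: truthful gives $0k, deviation gives −$285.7k → loss $285.7k.
Maximum loss: $285.7k.

$285.7k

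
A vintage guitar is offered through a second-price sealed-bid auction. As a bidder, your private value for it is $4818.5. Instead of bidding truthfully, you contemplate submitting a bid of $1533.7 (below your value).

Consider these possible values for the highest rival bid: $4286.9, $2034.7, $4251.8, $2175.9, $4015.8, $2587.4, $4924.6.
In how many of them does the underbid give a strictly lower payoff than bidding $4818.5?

6

The deviation hurts exactly when the highest competing bid lies strictly between $1533.7 and $4818.5 — underbidding then forfeits a profitable win.
$4286.9: inside the interval → strictly worse (loss $531.6).
$2034.7: inside the interval → strictly worse (loss $2783.8).
$4251.8: inside the interval → strictly worse (loss $566.7).
$2175.9: inside the interval → strictly worse (loss $2642.6).
$4015.8: inside the interval → strictly worse (loss $802.7).
$2587.4: inside the interval → strictly worse (loss $2231.1).
$4924.6: above both → same outcome either way.
Count: 6.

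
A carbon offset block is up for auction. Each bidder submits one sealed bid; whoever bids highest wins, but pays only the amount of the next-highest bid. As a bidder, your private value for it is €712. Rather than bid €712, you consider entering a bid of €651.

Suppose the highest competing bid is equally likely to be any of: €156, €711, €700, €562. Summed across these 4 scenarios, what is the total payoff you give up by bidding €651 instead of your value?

€13

The deviation costs you only when the competing bid falls strictly between €651 and €712; elsewhere both bids give the same outcome.
€156: outcomes coincide → loss €0.
€711: truthful payoff €1, deviation payoff €0 → loss €1.
€700: truthful payoff €12, deviation payoff €0 → loss €12.
€562: outcomes coincide → loss €0.
Total loss = €1 + €12 = €13.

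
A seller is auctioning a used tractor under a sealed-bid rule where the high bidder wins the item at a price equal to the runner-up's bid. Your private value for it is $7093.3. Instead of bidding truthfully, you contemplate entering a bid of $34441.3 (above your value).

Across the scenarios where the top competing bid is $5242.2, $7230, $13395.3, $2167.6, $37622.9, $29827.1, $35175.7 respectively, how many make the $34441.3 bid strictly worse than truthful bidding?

The deviation hurts exactly when the highest competing bid lies strictly between $7093.3 and $34441.3 — overbidding then wins at a price above your value.
$5242.2: below both → same outcome either way.
$7230: inside the interval → strictly worse (loss $136.7).
$13395.3: inside the interval → strictly worse (loss $6302).
$2167.6: below both → same outcome either way.
$37622.9: above both → same outcome either way.
$29827.1: inside the interval → strictly worse (loss $22733.8).
$35175.7: above both → same outcome either way.
Count: 3.

3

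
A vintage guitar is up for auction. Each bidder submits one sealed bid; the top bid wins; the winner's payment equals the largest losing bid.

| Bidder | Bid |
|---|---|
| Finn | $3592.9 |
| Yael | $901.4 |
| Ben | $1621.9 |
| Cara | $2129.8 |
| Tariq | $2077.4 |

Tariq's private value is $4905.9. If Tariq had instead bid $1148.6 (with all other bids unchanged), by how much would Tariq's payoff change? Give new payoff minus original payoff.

$0

The highest bid among the other bidders is $3592.9; Tariq's bid doesn't change that.
Original bid $2077.4: Tariq is not highest (top rival bid is $3592.9); payoff $0.
Alternative bid $1148.6: Tariq is not highest (top rival bid is $3592.9); payoff $0.
Change in payoff = $0 − ($0) = $0.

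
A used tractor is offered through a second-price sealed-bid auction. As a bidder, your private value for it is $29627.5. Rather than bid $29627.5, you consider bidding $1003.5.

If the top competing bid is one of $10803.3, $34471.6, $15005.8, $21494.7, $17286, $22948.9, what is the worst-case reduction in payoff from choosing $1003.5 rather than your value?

$18824.2

$10803.3: truthful gives $18824.2, deviation gives $0 → loss $18824.2.
$34471.6: same outcome either way → loss $0.
$15005.8: truthful gives $14621.7, deviation gives $0 → loss $14621.7.
$21494.7: truthful gives $8132.8, deviation gives $0 → loss $8132.8.
$17286: truthful gives $12341.5, deviation gives $0 → loss $12341.5.
$22948.9: truthful gives $6678.6, deviation gives $0 → loss $6678.6.
Maximum loss: $18824.2.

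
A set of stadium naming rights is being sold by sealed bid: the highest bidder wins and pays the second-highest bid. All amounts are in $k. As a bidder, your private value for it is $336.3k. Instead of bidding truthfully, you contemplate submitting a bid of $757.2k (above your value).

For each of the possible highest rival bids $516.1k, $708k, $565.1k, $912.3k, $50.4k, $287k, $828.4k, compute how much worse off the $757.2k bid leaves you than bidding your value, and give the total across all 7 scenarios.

The deviation costs you only when the competing bid falls strictly between $336.3k and $757.2k; elsewhere both bids give the same outcome.
$516.1k: truthful payoff $0k, deviation payoff −$179.8k → loss $179.8k.
$708k: truthful payoff $0k, deviation payoff −$371.7k → loss $371.7k.
$565.1k: truthful payoff $0k, deviation payoff −$228.8k → loss $228.8k.
$912.3k: outcomes coincide → loss $0k.
$50.4k: outcomes coincide → loss $0k.
$287k: outcomes coincide → loss $0k.
$828.4k: outcomes coincide → loss $0k.
Total loss = $179.8k + $371.7k + $228.8k = $780.3k.

$780.3k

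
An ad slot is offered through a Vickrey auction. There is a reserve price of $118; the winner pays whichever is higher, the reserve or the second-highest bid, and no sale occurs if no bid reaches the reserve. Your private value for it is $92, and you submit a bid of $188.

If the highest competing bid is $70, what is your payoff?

Your bid $188 is the highest and exceeds the reserve.
Price = max(second-highest bid, reserve) = max($70, $118) = $118.
Payoff = $92 − $118 = −$26.

−$26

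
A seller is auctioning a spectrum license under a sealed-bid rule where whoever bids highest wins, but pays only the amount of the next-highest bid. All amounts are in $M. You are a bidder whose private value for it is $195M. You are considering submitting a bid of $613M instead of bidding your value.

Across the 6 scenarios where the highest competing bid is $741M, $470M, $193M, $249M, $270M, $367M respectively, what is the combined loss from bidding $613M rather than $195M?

The deviation costs you only when the competing bid falls strictly between $195M and $613M; elsewhere both bids give the same outcome.
$741M: outcomes coincide → loss $0M.
$470M: truthful payoff $0M, deviation payoff −$275M → loss $275M.
$193M: outcomes coincide → loss $0M.
$249M: truthful payoff $0M, deviation payoff −$54M → loss $54M.
$270M: truthful payoff $0M, deviation payoff −$75M → loss $75M.
$367M: truthful payoff $0M, deviation payoff −$172M → loss $172M.
Total loss = $275M + $54M + $75M + $172M = $576M.
Truthful bidding weakly dominates here: raising your bid can only win items priced above your value, and lowering it can only forfeit items priced below.

$576M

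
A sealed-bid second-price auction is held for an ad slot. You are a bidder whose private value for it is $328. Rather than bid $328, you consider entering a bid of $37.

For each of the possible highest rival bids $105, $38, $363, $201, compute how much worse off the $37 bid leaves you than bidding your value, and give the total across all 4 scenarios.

$640

The deviation costs you only when the competing bid falls strictly between $37 and $328; elsewhere both bids give the same outcome.
$105: truthful payoff $223, deviation payoff $0 → loss $223.
$38: truthful payoff $290, deviation payoff $0 → loss $290.
$363: outcomes coincide → loss $0.
$201: truthful payoff $127, deviation payoff $0 → loss $127.
Total loss = $223 + $290 + $127 = $640.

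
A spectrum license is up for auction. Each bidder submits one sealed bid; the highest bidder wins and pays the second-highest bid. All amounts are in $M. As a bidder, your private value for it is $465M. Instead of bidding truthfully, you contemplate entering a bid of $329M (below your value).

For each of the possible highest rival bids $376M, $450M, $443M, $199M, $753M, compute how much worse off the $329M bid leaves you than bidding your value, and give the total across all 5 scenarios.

$126M

The deviation costs you only when the competing bid falls strictly between $329M and $465M; elsewhere both bids give the same outcome.
$376M: truthful payoff $89M, deviation payoff $0M → loss $89M.
$450M: truthful payoff $15M, deviation payoff $0M → loss $15M.
$443M: truthful payoff $22M, deviation payoff $0M → loss $22M.
$199M: outcomes coincide → loss $0M.
$753M: outcomes coincide → loss $0M.
Total loss = $89M + $15M + $22M = $126M.
Because the price is fixed by the runner-up's bid, deviating from your value can only change a good outcome into a bad one — never the reverse.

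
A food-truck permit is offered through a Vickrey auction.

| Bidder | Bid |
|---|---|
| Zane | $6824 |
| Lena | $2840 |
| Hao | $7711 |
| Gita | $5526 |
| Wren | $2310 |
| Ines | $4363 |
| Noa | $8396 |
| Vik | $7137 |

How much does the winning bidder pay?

$7711

Highest bid: Noa at $8396, so Noa wins.
Second-highest bid: Hao at $7711 — that is the price the winner pays.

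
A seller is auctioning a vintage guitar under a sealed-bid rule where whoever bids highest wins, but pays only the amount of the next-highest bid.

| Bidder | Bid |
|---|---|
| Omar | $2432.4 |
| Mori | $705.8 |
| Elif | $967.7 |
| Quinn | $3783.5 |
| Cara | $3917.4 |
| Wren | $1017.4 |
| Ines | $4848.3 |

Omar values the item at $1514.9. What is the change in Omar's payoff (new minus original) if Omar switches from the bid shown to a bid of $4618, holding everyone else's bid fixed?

$0

The highest bid among the other bidders is $4848.3; Omar's bid doesn't change that.
Original bid $2432.4: Omar is not highest (top rival bid is $4848.3); payoff $0.
Alternative bid $4618: Omar is not highest (top rival bid is $4848.3); payoff $0.
Change in payoff = $0 − ($0) = $0.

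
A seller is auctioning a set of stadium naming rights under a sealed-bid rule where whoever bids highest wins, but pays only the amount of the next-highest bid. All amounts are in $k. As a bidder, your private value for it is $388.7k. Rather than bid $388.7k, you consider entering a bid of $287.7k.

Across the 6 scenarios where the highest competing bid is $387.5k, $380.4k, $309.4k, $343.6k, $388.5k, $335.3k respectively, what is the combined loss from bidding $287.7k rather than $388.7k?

$187.5k

The deviation costs you only when the competing bid falls strictly between $287.7k and $388.7k; elsewhere both bids give the same outcome.
$387.5k: truthful payoff $1.2k, deviation payoff $0k → loss $1.2k.
$380.4k: truthful payoff $8.3k, deviation payoff $0k → loss $8.3k.
$309.4k: truthful payoff $79.3k, deviation payoff $0k → loss $79.3k.
$343.6k: truthful payoff $45.1k, deviation payoff $0k → loss $45.1k.
$388.5k: truthful payoff $0.2k, deviation payoff $0k → loss $0.2k.
$335.3k: truthful payoff $53.4k, deviation payoff $0k → loss $53.4k.
Total loss = $1.2k + $8.3k + $79.3k + $45.1k + $0.2k + $53.4k = $187.5k.
In a second-price auction your bid sets only whether you win, not what you pay, so bidding your true value is weakly dominant.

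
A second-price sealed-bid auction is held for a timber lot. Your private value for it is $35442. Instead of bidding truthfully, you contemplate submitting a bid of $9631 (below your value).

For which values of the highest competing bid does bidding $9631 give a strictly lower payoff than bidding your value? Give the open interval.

($9631, $35442)

If the competing bid is below $9631, both bids win at the same price — no difference.
If it is above $35442, both bids lose — no difference.
If it lies strictly between $9631 and $35442, bidding your value wins at a price below your value (positive payoff) while bidding $9631 loses (payoff 0).
So the deviation strictly hurts on the open interval ($9631, $35442).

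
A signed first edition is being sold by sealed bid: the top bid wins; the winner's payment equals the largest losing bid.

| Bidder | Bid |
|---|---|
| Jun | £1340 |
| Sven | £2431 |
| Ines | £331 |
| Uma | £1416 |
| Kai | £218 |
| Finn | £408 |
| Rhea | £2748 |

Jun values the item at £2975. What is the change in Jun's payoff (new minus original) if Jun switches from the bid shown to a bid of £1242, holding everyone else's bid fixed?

The highest bid among the other bidders is £2748; Jun's bid doesn't change that.
Original bid £1340: Jun is not highest (top rival bid is £2748); payoff £0.
Alternative bid £1242: Jun is not highest (top rival bid is £2748); payoff £0.
Change in payoff = £0 − (£0) = £0.

£0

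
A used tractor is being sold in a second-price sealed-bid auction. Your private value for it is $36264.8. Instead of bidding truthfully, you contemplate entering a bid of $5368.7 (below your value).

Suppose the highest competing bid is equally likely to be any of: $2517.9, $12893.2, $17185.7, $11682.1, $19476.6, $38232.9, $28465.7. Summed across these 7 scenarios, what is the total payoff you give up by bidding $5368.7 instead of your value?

$91620.7

The deviation costs you only when the competing bid falls strictly between $5368.7 and $36264.8; elsewhere both bids give the same outcome.
$2517.9: outcomes coincide → loss $0.
$12893.2: truthful payoff $23371.6, deviation payoff $0 → loss $23371.6.
$17185.7: truthful payoff $19079.1, deviation payoff $0 → loss $19079.1.
$11682.1: truthful payoff $24582.7, deviation payoff $0 → loss $24582.7.
$19476.6: truthful payoff $16788.2, deviation payoff $0 → loss $16788.2.
$38232.9: outcomes coincide → loss $0.
$28465.7: truthful payoff $7799.1, deviation payoff $0 → loss $7799.1.
Total loss = $23371.6 + $19079.1 + $24582.7 + $16788.2 + $7799.1 = $91620.7.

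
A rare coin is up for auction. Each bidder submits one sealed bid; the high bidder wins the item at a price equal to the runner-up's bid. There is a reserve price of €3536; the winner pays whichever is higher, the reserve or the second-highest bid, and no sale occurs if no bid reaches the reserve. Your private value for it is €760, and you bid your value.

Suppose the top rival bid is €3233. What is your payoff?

Your bid €760 is below the highest competing bid €3233, so you lose. Payoff €0.

€0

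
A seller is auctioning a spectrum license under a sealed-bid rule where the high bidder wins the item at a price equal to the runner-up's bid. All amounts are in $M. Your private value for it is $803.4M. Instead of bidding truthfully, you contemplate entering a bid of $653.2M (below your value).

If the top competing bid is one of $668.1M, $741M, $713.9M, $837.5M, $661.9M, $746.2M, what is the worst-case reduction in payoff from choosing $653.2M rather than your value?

$141.5M

$668.1M: truthful gives $135.3M, deviation gives $0M → loss $135.3M.
$741M: truthful gives $62.4M, deviation gives $0M → loss $62.4M.
$713.9M: truthful gives $89.5M, deviation gives $0M → loss $89.5M.
$837.5M: same outcome either way → loss $0M.
$661.9M: truthful gives $141.5M, deviation gives $0M → loss $141.5M.
$746.2M: truthful gives $57.2M, deviation gives $0M → loss $57.2M.
Maximum loss: $141.5M.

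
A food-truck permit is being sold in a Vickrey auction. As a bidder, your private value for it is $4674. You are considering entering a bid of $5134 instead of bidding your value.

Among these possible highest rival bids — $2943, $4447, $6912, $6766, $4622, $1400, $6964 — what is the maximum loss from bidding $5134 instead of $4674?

$2943: same outcome either way → loss $0.
$4447: same outcome either way → loss $0.
$6912: same outcome either way → loss $0.
$6766: same outcome either way → loss $0.
$4622: same outcome either way → loss $0.
$1400: same outcome either way → loss $0.
$6964: same outcome either way → loss $0.
Maximum loss: $0.

$0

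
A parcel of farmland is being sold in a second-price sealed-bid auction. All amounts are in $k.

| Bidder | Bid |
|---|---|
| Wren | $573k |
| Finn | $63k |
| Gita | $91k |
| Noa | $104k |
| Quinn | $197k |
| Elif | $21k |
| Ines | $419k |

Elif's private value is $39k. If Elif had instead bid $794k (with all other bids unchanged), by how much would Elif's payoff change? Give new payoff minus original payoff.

−$534k

The highest bid among the other bidders is $573k; Elif's bid doesn't change that.
Original bid $21k: Elif is not highest (top rival bid is $573k); payoff $0k.
Alternative bid $794k: Elif is highest, pays the top rival bid $573k; payoff $39k − $573k = −$534k.
Change in payoff = −$534k − ($0k) = −$534k.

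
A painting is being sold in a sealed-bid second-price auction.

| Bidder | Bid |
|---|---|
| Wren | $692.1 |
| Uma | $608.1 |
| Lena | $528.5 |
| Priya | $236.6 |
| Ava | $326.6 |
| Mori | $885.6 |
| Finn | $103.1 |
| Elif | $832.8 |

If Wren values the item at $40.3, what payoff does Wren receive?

Highest bid: Mori at $885.6, so Mori wins.
Second-highest bid: Elif at $832.8 — that is the price the winner pays.
Wren did not win, so Wren pays nothing and receives nothing: payoff $0.

$0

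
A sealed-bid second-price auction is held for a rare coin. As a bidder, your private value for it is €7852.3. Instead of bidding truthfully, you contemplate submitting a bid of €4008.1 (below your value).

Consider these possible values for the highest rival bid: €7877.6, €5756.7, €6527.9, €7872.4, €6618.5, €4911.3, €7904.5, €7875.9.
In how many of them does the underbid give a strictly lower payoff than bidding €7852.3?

4

The deviation hurts exactly when the highest competing bid lies strictly between €4008.1 and €7852.3 — underbidding then forfeits a profitable win.
€7877.6: above both → same outcome either way.
€5756.7: inside the interval → strictly worse (loss €2095.6).
€6527.9: inside the interval → strictly worse (loss €1324.4).
€7872.4: above both → same outcome either way.
€6618.5: inside the interval → strictly worse (loss €1233.8).
€4911.3: inside the interval → strictly worse (loss €2941).
€7904.5: above both → same outcome either way.
€7875.9: above both → same outcome either way.
Count: 4.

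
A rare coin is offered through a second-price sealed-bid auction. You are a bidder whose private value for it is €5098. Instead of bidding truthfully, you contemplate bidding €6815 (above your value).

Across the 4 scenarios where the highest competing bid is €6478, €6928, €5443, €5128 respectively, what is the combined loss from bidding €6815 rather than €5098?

The deviation costs you only when the competing bid falls strictly between €5098 and €6815; elsewhere both bids give the same outcome.
€6478: truthful payoff €0, deviation payoff −€1380 → loss €1380.
€6928: outcomes coincide → loss €0.
€5443: truthful payoff €0, deviation payoff −€345 → loss €345.
€5128: truthful payoff €0, deviation payoff −€30 → loss €30.
Total loss = €1380 + €345 + €30 = €1755.

€1755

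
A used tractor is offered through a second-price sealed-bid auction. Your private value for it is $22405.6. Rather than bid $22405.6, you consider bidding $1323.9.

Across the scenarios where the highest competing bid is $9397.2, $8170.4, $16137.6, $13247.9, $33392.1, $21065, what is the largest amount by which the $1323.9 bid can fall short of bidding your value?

$9397.2: truthful gives $13008.4, deviation gives $0 → loss $13008.4.
$8170.4: truthful gives $14235.2, deviation gives $0 → loss $14235.2.
$16137.6: truthful gives $6268, deviation gives $0 → loss $6268.
$13247.9: truthful gives $9157.7, deviation gives $0 → loss $9157.7.
$33392.1: same outcome either way → loss $0.
$21065: truthful gives $1340.6, deviation gives $0 → loss $1340.6.
Maximum loss: $14235.2.

$14235.2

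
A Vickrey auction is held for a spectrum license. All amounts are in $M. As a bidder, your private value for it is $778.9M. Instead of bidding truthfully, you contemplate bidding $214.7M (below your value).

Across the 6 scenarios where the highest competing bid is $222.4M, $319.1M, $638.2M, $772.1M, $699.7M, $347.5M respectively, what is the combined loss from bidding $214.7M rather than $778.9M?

The deviation costs you only when the competing bid falls strictly between $214.7M and $778.9M; elsewhere both bids give the same outcome.
$222.4M: truthful payoff $556.5M, deviation payoff $0M → loss $556.5M.
$319.1M: truthful payoff $459.8M, deviation payoff $0M → loss $459.8M.
$638.2M: truthful payoff $140.7M, deviation payoff $0M → loss $140.7M.
$772.1M: truthful payoff $6.8M, deviation payoff $0M → loss $6.8M.
$699.7M: truthful payoff $79.2M, deviation payoff $0M → loss $79.2M.
$347.5M: truthful payoff $431.4M, deviation payoff $0M → loss $431.4M.
Total loss = $556.5M + $459.8M + $140.7M + $6.8M + $79.2M + $431.4M = $1674.4M.

$1674.4M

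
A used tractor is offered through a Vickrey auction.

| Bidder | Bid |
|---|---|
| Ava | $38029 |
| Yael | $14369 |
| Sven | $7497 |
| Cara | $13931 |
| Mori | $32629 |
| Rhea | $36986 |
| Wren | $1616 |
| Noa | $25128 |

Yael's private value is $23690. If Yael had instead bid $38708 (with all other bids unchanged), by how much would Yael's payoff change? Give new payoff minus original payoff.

−$14339

The highest bid among the other bidders is $38029; Yael's bid doesn't change that.
Original bid $14369: Yael is not highest (top rival bid is $38029); payoff $0.
Alternative bid $38708: Yael is highest, pays the top rival bid $38029; payoff $23690 − $38029 = −$14339.
Change in payoff = −$14339 − ($0) = −$14339.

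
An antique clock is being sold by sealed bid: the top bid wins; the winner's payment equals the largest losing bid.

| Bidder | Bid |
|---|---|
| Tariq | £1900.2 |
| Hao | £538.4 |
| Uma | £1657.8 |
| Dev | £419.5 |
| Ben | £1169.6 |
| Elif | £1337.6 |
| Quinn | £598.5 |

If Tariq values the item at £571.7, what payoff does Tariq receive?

−£1086.1

Highest bid: Tariq at £1900.2, so Tariq wins.
Second-highest bid: Uma at £1657.8 — that is the price the winner pays.
Tariq's payoff = value − price = £571.7 − £1657.8 = −£1086.1.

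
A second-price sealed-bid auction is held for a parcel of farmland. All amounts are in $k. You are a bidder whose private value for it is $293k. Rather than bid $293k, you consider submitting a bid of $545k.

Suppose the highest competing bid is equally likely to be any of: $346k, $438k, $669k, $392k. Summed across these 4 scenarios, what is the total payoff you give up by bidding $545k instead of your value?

The deviation costs you only when the competing bid falls strictly between $293k and $545k; elsewhere both bids give the same outcome.
$346k: truthful payoff $0k, deviation payoff −$53k → loss $53k.
$438k: truthful payoff $0k, deviation payoff −$145k → loss $145k.
$669k: outcomes coincide → loss $0k.
$392k: truthful payoff $0k, deviation payoff −$99k → loss $99k.
Total loss = $53k + $145k + $99k = $297k.

$297k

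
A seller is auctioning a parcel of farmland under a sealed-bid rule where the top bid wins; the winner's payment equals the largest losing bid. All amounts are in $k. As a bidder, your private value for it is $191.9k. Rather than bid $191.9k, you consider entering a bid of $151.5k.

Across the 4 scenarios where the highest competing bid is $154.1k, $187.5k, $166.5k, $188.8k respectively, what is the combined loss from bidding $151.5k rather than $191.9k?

$70.7k

The deviation costs you only when the competing bid falls strictly between $151.5k and $191.9k; elsewhere both bids give the same outcome.
$154.1k: truthful payoff $37.8k, deviation payoff $0k → loss $37.8k.
$187.5k: truthful payoff $4.4k, deviation payoff $0k → loss $4.4k.
$166.5k: truthful payoff $25.4k, deviation payoff $0k → loss $25.4k.
$188.8k: truthful payoff $3.1k, deviation payoff $0k → loss $3.1k.
Total loss = $37.8k + $4.4k + $25.4k + $3.1k = $70.7k.
Truthful bidding weakly dominates here: raising your bid can only win items priced above your value, and lowering it can only forfeit items priced below.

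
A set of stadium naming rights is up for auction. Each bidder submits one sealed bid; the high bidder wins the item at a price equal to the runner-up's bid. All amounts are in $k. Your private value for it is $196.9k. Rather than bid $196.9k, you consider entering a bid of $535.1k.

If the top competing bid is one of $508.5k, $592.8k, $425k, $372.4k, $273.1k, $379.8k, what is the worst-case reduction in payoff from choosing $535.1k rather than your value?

$311.6k

$508.5k: truthful gives $0k, deviation gives −$311.6k → loss $311.6k.
$592.8k: same outcome either way → loss $0k.
$425k: truthful gives $0k, deviation gives −$228.1k → loss $228.1k.
$372.4k: truthful gives $0k, deviation gives −$175.5k → loss $175.5k.
$273.1k: truthful gives $0k, deviation gives −$76.2k → loss $76.2k.
$379.8k: truthful gives $0k, deviation gives −$182.9k → loss $182.9k.
Maximum loss: $311.6k.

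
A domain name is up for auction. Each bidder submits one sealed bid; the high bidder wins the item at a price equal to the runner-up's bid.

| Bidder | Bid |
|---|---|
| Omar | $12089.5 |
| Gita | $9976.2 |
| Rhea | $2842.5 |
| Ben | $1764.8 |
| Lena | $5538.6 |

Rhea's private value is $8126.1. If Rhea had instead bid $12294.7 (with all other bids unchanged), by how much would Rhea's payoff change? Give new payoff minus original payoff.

−$3963.4

The highest bid among the other bidders is $12089.5; Rhea's bid doesn't change that.
Original bid $2842.5: Rhea is not highest (top rival bid is $12089.5); payoff $0.
Alternative bid $12294.7: Rhea is highest, pays the top rival bid $12089.5; payoff $8126.1 − $12089.5 = −$3963.4.
Change in payoff = −$3963.4 − ($0) = −$3963.4.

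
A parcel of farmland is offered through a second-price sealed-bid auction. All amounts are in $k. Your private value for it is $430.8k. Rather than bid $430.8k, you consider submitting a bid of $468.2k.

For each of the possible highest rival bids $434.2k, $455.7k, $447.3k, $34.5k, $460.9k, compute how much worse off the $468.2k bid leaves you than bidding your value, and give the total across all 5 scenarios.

$74.9k

The deviation costs you only when the competing bid falls strictly between $430.8k and $468.2k; elsewhere both bids give the same outcome.
$434.2k: truthful payoff $0k, deviation payoff −$3.4k → loss $3.4k.
$455.7k: truthful payoff $0k, deviation payoff −$24.9k → loss $24.9k.
$447.3k: truthful payoff $0k, deviation payoff −$16.5k → loss $16.5k.
$34.5k: outcomes coincide → loss $0k.
$460.9k: truthful payoff $0k, deviation payoff −$30.1k → loss $30.1k.
Total loss = $3.4k + $24.9k + $16.5k + $30.1k = $74.9k.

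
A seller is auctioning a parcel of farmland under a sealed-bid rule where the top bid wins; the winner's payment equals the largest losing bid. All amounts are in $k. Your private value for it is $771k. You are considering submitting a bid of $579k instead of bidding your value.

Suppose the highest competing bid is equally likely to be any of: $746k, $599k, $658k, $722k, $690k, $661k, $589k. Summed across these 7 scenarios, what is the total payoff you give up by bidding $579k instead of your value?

$732k

The deviation costs you only when the competing bid falls strictly between $579k and $771k; elsewhere both bids give the same outcome.
$746k: truthful payoff $25k, deviation payoff $0k → loss $25k.
$599k: truthful payoff $172k, deviation payoff $0k → loss $172k.
$658k: truthful payoff $113k, deviation payoff $0k → loss $113k.
$722k: truthful payoff $49k, deviation payoff $0k → loss $49k.
$690k: truthful payoff $81k, deviation payoff $0k → loss $81k.
$661k: truthful payoff $110k, deviation payoff $0k → loss $110k.
$589k: truthful payoff $182k, deviation payoff $0k → loss $182k.
Total loss = $25k + $172k + $113k + $49k + $81k + $110k + $182k = $732k.
Truthful bidding weakly dominates here: raising your bid can only win items priced above your value, and lowering it can only forfeit items priced below.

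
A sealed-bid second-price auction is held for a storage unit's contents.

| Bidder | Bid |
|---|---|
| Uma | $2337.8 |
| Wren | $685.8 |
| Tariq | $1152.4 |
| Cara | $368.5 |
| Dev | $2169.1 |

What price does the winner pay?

Highest bid: Uma at $2337.8, so Uma wins.
Second-highest bid: Dev at $2169.1 — that is the price the winner pays.

$2169.1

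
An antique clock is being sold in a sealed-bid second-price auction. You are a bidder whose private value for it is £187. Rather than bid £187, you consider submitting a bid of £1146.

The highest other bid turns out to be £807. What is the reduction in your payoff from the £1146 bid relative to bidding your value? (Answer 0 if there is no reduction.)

Bidding your value £187: you lose (since £187 < £807). Payoff £0.
Bidding £1146: you win and pay £807. Payoff £187 − £807 = −£620.
The competing bid £807 lies between your value and your inflated bid, so overbidding wins an item priced above your value.
Loss from deviating = £0 − (−£620) = £620.

£620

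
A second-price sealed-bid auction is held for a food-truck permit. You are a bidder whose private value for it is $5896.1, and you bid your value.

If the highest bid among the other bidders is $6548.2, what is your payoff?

Your bid $5896.1 is below the highest competing bid $6548.2, so you lose.
A losing bidder pays nothing and receives nothing: payoff = $0.

$0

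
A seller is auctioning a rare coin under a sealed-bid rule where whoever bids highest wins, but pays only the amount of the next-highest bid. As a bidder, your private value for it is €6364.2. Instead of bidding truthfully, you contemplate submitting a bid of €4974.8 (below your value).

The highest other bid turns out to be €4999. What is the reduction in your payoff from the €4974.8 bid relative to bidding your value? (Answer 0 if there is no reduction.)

Bidding your value €6364.2: you win (since €6364.2 > €4999) and pay €4999. Payoff €1365.2.
Bidding €4974.8: you lose. Payoff €0.
The competing bid €4999 lies between your shaded bid and your value, so underbidding forfeits an item you could have won at a profitable price.
Loss from deviating = €1365.2 − (€0) = €1365.2.

€1365.2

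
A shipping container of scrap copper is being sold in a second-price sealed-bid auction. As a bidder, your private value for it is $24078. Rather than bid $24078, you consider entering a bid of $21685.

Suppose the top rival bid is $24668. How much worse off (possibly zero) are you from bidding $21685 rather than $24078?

$0

Bidding your value $24078: you lose (since $24078 < $24668). Payoff $0.
Bidding $21685: you lose. Payoff $0.
Difference = $0 − $0 = $0; both bids lead to the same outcome because the competing bid is above both your value and your alternative bid.
In a second-price auction your bid sets only whether you win, not what you pay, so bidding your true value is weakly dominant.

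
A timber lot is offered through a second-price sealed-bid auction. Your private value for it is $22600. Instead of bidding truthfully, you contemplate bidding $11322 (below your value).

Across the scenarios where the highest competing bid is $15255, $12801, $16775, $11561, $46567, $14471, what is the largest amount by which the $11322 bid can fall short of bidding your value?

$11039

$15255: truthful gives $7345, deviation gives $0 → loss $7345.
$12801: truthful gives $9799, deviation gives $0 → loss $9799.
$16775: truthful gives $5825, deviation gives $0 → loss $5825.
$11561: truthful gives $11039, deviation gives $0 → loss $11039.
$46567: same outcome either way → loss $0.
$14471: truthful gives $8129, deviation gives $0 → loss $8129.
Maximum loss: $11039.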